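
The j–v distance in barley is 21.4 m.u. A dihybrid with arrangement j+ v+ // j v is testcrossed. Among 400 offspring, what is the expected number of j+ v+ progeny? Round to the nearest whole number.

157

A map distance of 21.4 m.u. corresponds to a recombination frequency of 0.214.
The F1 is j+ v+ / j v, so j+ v+ is a parental gamete class with expected frequency (1 − r)/2 = 0.786/2 = 0.3930.
Expected number = 0.3930 × 400 = 157.20 ≈ 157.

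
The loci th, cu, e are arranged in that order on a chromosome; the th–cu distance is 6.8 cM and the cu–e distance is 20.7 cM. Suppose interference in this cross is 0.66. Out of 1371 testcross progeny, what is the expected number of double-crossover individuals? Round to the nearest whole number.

Map distances give recombination frequencies of 0.068 and 0.207 for the two intervals.
With interference 0.66 (so coincidence = 0.34), expected double-crossover frequency = 0.068 × 0.207 × 0.34 = 0.00479.
Expected number = 0.00479 × 1371 = 6.56 ≈ 7.

7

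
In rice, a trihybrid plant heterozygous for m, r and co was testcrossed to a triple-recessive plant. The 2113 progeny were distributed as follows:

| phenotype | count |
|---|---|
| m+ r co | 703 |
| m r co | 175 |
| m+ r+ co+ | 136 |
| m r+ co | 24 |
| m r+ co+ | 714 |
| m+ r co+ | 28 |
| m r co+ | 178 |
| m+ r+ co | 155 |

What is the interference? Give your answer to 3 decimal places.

0.214

The two most frequent reciprocal classes, m r+ co+ and m+ r co, are the parental types, so the F1 was m r+ co+ / m+ r co.
The two rarest classes, m r+ co and m+ r co+, are the double crossovers. Comparing them with the parentals, only the co allele has switched, so co is the middle locus and the order is r – co – m.
r–co: (333 + 52)/2113 = 0.1822; co–m: (311 + 52)/2113 = 0.1718.
Expected DCO frequency = 0.1822 × 0.1718 ≈ 0.03130; observed = 52/2113 ≈ 0.02461.
Coefficient of coincidence = 0.02461/0.03130 ≈ 0.786; interference = 1 − 0.786 = 0.214.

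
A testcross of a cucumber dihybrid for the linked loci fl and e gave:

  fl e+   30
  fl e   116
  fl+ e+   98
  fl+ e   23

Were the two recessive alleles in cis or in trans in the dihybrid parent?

The two most frequent classes are fl+ e+ (98) and fl e (116); these are the parental (non-recombinant) types.
So the F1 carried fl+ e+ on one chromosome and fl e on the other — the recessive alleles are on the same chromosome (cis / coupling).

cis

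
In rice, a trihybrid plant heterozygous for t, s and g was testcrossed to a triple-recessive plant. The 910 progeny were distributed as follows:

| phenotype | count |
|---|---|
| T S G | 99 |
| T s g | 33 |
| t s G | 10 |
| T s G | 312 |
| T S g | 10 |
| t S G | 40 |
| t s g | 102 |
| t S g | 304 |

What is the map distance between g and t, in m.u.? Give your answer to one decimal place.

The two most frequent reciprocal classes, t S g and T s G, are the parental types, so the F1 was t S g / T s G.
The two rarest classes, T S g and t s G, are the double crossovers. Comparing them with the parentals, only the t allele has switched, so t is the middle locus and the order is g – t – s.
Crossovers in the g–t interval produce the single-crossover classes t S G and T s g (40 + 33 = 73) plus the double crossovers (20).
RF(g–t) = (73 + 20) / 910 = 93/910 = 0.1022 → 10.2 m.u.

10.2 m.u.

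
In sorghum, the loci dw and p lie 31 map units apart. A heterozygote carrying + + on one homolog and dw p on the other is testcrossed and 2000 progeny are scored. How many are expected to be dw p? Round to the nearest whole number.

A map distance of 31 map units corresponds to a recombination frequency of 0.310.
The F1 is + + / dw p, so dw p is a parental gamete class with expected frequency (1 − r)/2 = 0.690/2 = 0.3450.
Expected number = 0.3450 × 2000 = 690.00 ≈ 690.

690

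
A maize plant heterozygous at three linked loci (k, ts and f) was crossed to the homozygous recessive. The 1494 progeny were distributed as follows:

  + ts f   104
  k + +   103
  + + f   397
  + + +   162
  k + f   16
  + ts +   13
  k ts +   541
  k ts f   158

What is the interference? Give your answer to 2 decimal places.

0.47

The two most frequent reciprocal classes, k ts + and + + f, are the parental types, so the F1 was k ts + / + + f.
The two rarest classes, + ts + and k + f, are the double crossovers. Comparing them with the parentals, only the k allele has switched, so k is the middle locus and the order is ts – k – f.
ts–k: (207 + 29)/1494 = 0.1580; k–f: (320 + 29)/1494 = 0.2336.
Expected DCO frequency = 0.1580 × 0.2336 ≈ 0.03691; observed = 29/1494 ≈ 0.01941.
Coefficient of coincidence = 0.01941/0.03691 ≈ 0.53; interference = 1 − 0.53 = 0.47.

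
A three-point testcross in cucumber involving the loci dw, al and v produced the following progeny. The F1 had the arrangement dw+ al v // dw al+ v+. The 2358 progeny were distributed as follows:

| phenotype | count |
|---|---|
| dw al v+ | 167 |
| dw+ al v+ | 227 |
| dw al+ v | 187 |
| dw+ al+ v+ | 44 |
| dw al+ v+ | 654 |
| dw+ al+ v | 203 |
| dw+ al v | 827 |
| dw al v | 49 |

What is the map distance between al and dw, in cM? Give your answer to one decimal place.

The two rarest classes, dw al v and dw+ al+ v+, are the double crossovers. Comparing them with the parentals, only the dw allele has switched, so dw is the middle locus and the order is v – dw – al.
Crossovers in the dw–al interval produce the single-crossover classes dw+ al+ v and dw al v+ (203 + 167 = 370) plus the double crossovers (93).
RF(dw–al) = (370 + 93) / 2358 = 463/2358 = 0.1964 → 19.6 cM.

19.6 cM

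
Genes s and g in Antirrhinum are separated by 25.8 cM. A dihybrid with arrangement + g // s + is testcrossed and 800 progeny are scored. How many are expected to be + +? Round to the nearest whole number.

A map distance of 25.8 cM corresponds to a recombination frequency of 0.258.
The F1 is + g / s +, so + + is a recombinant gamete class with expected frequency r/2 = 0.258/2 = 0.1290.
Expected number = 0.1290 × 800 = 103.20 ≈ 103.

103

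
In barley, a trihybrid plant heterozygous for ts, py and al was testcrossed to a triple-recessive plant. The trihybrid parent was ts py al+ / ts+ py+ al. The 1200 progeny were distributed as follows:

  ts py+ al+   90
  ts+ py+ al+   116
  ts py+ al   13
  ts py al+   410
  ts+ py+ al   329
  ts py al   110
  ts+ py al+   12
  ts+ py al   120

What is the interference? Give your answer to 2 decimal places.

The two rarest classes, ts+ py al+ and ts py+ al, are the double crossovers. Comparing them with the parentals, only the ts allele has switched, so ts is the middle locus and the order is py – ts – al.
py–ts: (210 + 25)/1200 = 0.1958; ts–al: (226 + 25)/1200 = 0.2092.
Expected DCO frequency = 0.1958 × 0.2092 ≈ 0.04096; observed = 25/1200 ≈ 0.02083.
Coefficient of coincidence = 0.02083/0.04096 ≈ 0.51; interference = 1 − 0.51 = 0.49.

0.49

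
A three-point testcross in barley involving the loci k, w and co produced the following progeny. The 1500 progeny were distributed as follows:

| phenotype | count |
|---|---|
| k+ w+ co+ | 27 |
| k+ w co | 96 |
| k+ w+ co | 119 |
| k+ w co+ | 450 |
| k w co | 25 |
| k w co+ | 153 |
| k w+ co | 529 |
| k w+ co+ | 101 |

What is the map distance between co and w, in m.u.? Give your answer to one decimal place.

16.6 m.u.

The two most frequent reciprocal classes, k+ w co+ and k w+ co, are the parental types, so the F1 was k+ w co+ / k w+ co.
The two rarest classes, k+ w+ co+ and k w co, are the double crossovers. Comparing them with the parentals, only the w allele has switched, so w is the middle locus and the order is k – w – co.
Crossovers in the w–co interval produce the single-crossover classes k+ w co and k w+ co+ (96 + 101 = 197) plus the double crossovers (52).
RF(w–co) = (197 + 52) / 1500 = 249/1500 = 0.1660 → 16.6 m.u.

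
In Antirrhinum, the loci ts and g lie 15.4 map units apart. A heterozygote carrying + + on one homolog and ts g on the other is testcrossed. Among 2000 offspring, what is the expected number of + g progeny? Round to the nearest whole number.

A map distance of 15.4 map units corresponds to a recombination frequency of 0.154.
The F1 is + + / ts g, so + g is a recombinant gamete class with expected frequency r/2 = 0.154/2 = 0.0770.
Expected number = 0.0770 × 2000 = 154.00 ≈ 154.

154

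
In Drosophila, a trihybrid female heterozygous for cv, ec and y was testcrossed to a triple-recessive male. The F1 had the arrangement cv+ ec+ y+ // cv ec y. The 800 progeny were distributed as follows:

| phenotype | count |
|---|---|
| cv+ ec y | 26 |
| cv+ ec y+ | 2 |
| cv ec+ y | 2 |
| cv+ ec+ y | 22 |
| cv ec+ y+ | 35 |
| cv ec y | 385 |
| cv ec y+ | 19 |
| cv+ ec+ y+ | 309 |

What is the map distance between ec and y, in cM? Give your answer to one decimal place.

The two rarest classes, cv+ ec y+ and cv ec+ y, are the double crossovers. Comparing them with the parentals, only the ec allele has switched, so ec is the middle locus and the order is cv – ec – y.
Crossovers in the ec–y interval produce the single-crossover classes cv+ ec+ y and cv ec y+ (22 + 19 = 41) plus the double crossovers (4).
RF(ec–y) = (41 + 4) / 800 = 45/800 = 0.0563 → 5.6 cM.

5.6 cM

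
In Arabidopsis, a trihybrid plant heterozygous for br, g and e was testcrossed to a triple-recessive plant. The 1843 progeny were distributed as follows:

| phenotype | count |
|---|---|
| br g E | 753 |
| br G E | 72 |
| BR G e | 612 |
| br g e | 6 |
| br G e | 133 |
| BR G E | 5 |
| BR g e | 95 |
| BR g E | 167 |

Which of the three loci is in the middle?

e

The two most frequent reciprocal classes, br g E and BR G e, are the parental types, so the F1 was br g E / BR G e.
The two rarest classes, br g e and BR G E, are the double crossovers. Comparing them with the parentals, only the e allele has switched, so e is the middle locus and the order is g – e – br.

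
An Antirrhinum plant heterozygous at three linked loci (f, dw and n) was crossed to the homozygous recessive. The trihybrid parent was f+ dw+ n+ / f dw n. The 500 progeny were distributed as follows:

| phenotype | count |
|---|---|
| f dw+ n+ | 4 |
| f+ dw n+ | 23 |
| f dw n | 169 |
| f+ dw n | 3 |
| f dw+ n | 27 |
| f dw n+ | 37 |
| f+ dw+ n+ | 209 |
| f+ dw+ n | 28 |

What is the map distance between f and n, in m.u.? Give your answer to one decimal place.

The two rarest classes, f dw+ n+ and f+ dw n, are the double crossovers. Comparing them with the parentals, only the f allele has switched, so f is the middle locus and the order is dw – f – n.
Crossovers in the f–n interval produce the single-crossover classes f+ dw+ n and f dw n+ (28 + 37 = 65) plus the double crossovers (7).
RF(f–n) = (65 + 7) / 500 = 72/500 = 0.1440 → 14.4 m.u.

14.4 m.u.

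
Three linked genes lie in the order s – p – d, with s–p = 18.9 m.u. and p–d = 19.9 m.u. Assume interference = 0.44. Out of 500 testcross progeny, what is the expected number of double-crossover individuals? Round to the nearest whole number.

11

Map distances give recombination frequencies of 0.189 and 0.199 for the two intervals.
With interference 0.44 (so coincidence = 0.56), expected double-crossover frequency = 0.189 × 0.199 × 0.56 = 0.02106.
Expected number = 0.02106 × 500 = 10.53 ≈ 11.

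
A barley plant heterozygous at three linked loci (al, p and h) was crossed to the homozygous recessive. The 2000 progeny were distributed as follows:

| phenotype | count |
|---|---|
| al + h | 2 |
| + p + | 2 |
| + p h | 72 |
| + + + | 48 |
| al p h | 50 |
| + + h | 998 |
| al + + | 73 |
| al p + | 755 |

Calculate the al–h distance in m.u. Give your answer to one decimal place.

The two most frequent reciprocal classes, al p + and + + h, are the parental types, so the F1 was al p + / + + h.
The two rarest classes, + p + and al + h, are the double crossovers. Comparing them with the parentals, only the al allele has switched, so al is the middle locus and the order is h – al – p.
Crossovers in the h–al interval produce the single-crossover classes al p h and + + + (50 + 48 = 98) plus the double crossovers (4).
RF(h–al) = (98 + 4) / 2000 = 102/2000 = 0.0510 → 5.1 m.u.

5.1 m.u.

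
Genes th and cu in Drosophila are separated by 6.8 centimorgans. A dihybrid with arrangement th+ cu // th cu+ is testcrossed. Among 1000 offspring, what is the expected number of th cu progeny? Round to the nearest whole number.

A map distance of 6.8 centimorgans corresponds to a recombination frequency of 0.068.
The F1 is th+ cu / th cu+, so th cu is a recombinant gamete class with expected frequency r/2 = 0.068/2 = 0.0340.
Expected number = 0.0340 × 1000 = 34.00 ≈ 34.

34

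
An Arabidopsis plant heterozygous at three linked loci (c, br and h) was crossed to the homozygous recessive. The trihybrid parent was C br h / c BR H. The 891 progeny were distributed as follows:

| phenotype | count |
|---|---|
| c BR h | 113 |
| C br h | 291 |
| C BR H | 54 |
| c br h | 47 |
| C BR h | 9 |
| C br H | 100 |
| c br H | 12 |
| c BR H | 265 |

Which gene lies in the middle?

br

The two rarest classes, C BR h and c br H, are the double crossovers. Comparing them with the parentals, only the br allele has switched, so br is the middle locus and the order is h – br – c.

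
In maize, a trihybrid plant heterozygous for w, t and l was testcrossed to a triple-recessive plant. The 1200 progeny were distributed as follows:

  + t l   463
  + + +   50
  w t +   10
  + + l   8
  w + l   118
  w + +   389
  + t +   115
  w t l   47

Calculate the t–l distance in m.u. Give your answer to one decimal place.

The two most frequent reciprocal classes, w + + and + t l, are the parental types, so the F1 was w + + / + t l.
The two rarest classes, w t + and + + l, are the double crossovers. Comparing them with the parentals, only the t allele has switched, so t is the middle locus and the order is w – t – l.
Crossovers in the t–l interval produce the single-crossover classes w + l and + t + (118 + 115 = 233) plus the double crossovers (18).
RF(t–l) = (233 + 18) / 1200 = 251/1200 = 0.2092 → 20.9 m.u.

20.9 m.u.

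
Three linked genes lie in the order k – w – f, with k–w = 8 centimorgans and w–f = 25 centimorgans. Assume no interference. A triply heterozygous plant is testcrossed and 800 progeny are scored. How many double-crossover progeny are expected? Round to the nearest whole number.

Map distances give recombination frequencies of 0.080 and 0.250 for the two intervals.
With no interference, expected double-crossover frequency = 0.080 × 0.250 = 0.02000.
Expected number = 0.02000 × 800 = 16.00 ≈ 16.

16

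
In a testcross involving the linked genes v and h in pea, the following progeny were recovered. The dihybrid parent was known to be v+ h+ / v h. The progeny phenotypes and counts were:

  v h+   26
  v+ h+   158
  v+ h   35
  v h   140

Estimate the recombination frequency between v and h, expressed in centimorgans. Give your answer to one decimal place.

The recombinant classes are v+ h and v h+: 35 + 26 = 61.
Recombination frequency = 61/359 = 0.1699 ≈ 17.0%, i.e. 17.0 centimorgans.

17.0 centimorgans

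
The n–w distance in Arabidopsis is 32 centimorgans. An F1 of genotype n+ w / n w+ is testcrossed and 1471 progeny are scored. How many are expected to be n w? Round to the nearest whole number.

235

A map distance of 32 centimorgans corresponds to a recombination frequency of 0.320.
The F1 is n+ w / n w+, so n w is a recombinant gamete class with expected frequency r/2 = 0.320/2 = 0.1600.
Expected number = 0.1600 × 1471 = 235.36 ≈ 235.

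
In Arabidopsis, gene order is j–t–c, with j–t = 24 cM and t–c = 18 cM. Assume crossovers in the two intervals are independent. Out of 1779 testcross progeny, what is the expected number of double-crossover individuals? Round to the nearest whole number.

Map distances give recombination frequencies of 0.240 and 0.180 for the two intervals.
With no interference, expected double-crossover frequency = 0.240 × 0.180 = 0.04320.
Expected number = 0.04320 × 1779 = 76.85 ≈ 77.

77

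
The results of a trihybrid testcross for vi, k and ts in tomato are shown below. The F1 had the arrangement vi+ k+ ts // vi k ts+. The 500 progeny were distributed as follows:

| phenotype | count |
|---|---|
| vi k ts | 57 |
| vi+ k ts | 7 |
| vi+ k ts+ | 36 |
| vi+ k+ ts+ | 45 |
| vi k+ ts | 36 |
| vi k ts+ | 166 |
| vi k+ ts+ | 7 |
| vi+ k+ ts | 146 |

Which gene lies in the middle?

k

The two rarest classes, vi+ k ts and vi k+ ts+, are the double crossovers. Comparing them with the parentals, only the k allele has switched, so k is the middle locus and the order is ts – k – vi.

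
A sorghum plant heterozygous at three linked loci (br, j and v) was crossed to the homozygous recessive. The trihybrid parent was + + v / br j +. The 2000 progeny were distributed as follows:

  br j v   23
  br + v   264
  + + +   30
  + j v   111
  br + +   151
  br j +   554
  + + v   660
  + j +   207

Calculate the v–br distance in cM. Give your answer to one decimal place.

The two rarest classes, + + + and br j v, are the double crossovers. Comparing them with the parentals, only the v allele has switched, so v is the middle locus and the order is j – v – br.
Crossovers in the v–br interval produce the single-crossover classes br + v and + j + (264 + 207 = 471) plus the double crossovers (53).
RF(v–br) = (471 + 53) / 2000 = 524/2000 = 0.2620 → 26.2 cM.

26.2 cM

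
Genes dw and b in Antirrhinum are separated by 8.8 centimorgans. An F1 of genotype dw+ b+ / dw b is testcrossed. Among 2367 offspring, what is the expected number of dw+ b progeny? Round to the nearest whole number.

104

A map distance of 8.8 centimorgans corresponds to a recombination frequency of 0.088.
The F1 is dw+ b+ / dw b, so dw+ b is a recombinant gamete class with expected frequency r/2 = 0.088/2 = 0.0440.
Expected number = 0.0440 × 2367 = 104.15 ≈ 104.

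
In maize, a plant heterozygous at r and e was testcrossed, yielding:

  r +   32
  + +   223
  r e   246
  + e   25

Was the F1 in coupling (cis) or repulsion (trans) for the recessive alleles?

cis

The two most frequent classes are + + (223) and r e (246); these are the parental (non-recombinant) types.
So the F1 carried + + on one chromosome and r e on the other — the recessive alleles are on the same chromosome (cis / coupling).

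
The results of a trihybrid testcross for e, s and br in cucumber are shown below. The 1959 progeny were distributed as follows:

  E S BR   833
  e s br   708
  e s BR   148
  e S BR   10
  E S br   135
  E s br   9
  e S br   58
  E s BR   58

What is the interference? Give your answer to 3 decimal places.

0.087

The two most frequent reciprocal classes, E S BR and e s br, are the parental types, so the F1 was E S BR / e s br.
The two rarest classes, e S BR and E s br, are the double crossovers. Comparing them with the parentals, only the e allele has switched, so e is the middle locus and the order is br – e – s.
br–e: (283 + 19)/1959 = 0.1542; e–s: (116 + 19)/1959 = 0.0689.
Expected DCO frequency = 0.1542 × 0.0689 ≈ 0.01062; observed = 19/1959 ≈ 0.00970.
Coefficient of coincidence = 0.00970/0.01062 ≈ 0.913; interference = 1 − 0.913 = 0.087.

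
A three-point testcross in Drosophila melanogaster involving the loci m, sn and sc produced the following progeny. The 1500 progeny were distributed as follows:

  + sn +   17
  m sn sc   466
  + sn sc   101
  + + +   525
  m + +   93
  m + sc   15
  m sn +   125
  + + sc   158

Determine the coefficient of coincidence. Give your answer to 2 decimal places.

0.67

The two most frequent reciprocal classes, + + + and m sn sc, are the parental types, so the F1 was + + + / m sn sc.
The two rarest classes, + sn + and m + sc, are the double crossovers. Comparing them with the parentals, only the sn allele has switched, so sn is the middle locus and the order is m – sn – sc.
m–sn: (194 + 32)/1500 = 0.1507; sn–sc: (283 + 32)/1500 = 0.2100.
Expected DCO frequency = 0.1507 × 0.2100 ≈ 0.03165; observed = 32/1500 ≈ 0.02133.
Coefficient of coincidence = 0.02133/0.03165 ≈ 0.67.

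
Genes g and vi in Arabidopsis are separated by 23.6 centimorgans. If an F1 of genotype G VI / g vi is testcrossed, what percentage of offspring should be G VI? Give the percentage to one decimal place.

A map distance of 23.6 centimorgans corresponds to a recombination frequency of 0.236.
The F1 is G VI / g vi, so G VI is a parental gamete class with expected frequency (1 − r)/2 = 0.764/2 = 0.3820.
That is 0.3820 = 38.2% of the progeny.

38.2%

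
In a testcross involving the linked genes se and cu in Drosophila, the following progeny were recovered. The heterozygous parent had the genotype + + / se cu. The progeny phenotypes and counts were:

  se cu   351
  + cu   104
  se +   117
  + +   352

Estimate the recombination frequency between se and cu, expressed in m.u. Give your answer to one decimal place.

23.9 m.u.

The recombinant classes are + cu and se +: 104 + 117 = 221.
Recombination frequency = 221/924 = 0.2392 ≈ 23.9%, i.e. 23.9 m.u.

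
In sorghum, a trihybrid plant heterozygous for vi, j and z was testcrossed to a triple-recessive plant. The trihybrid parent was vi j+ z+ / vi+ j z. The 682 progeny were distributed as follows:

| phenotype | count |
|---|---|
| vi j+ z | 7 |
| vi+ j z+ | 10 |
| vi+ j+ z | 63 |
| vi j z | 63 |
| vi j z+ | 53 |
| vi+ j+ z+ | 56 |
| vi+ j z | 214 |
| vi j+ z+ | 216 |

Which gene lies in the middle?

The two rarest classes, vi j+ z and vi+ j z+, are the double crossovers. Comparing them with the parentals, only the z allele has switched, so z is the middle locus and the order is vi – z – j.

z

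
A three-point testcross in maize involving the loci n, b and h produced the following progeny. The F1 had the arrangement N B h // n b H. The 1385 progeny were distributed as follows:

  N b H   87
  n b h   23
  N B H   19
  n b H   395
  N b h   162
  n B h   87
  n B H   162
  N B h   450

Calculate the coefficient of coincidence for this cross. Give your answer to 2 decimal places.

0.74

The two rarest classes, N B H and n b h, are the double crossovers. Comparing them with the parentals, only the h allele has switched, so h is the middle locus and the order is b – h – n.
b–h: (324 + 42)/1385 = 0.2643; h–n: (174 + 42)/1385 = 0.1560.
Expected DCO frequency = 0.2643 × 0.1560 ≈ 0.04123; observed = 42/1385 ≈ 0.03032.
Coefficient of coincidence = 0.03032/0.04123 ≈ 0.74.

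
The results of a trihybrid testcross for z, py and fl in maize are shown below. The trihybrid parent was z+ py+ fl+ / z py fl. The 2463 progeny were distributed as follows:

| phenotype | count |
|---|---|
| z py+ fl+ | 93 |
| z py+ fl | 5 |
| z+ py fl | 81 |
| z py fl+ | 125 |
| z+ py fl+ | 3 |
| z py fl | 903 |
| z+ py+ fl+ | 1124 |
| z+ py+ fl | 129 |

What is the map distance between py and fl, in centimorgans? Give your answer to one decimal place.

The two rarest classes, z+ py fl+ and z py+ fl, are the double crossovers. Comparing them with the parentals, only the py allele has switched, so py is the middle locus and the order is z – py – fl.
Crossovers in the py–fl interval produce the single-crossover classes z+ py+ fl and z py fl+ (129 + 125 = 254) plus the double crossovers (8).
RF(py–fl) = (254 + 8) / 2463 = 262/2463 = 0.1064 → 10.6 centimorgans.

10.6 centimorgans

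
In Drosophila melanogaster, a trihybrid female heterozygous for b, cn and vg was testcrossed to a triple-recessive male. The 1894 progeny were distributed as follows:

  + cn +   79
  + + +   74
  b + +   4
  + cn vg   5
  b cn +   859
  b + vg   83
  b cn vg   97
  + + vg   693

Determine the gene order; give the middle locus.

The two most frequent reciprocal classes, + + vg and b cn +, are the parental types, so the F1 was + + vg / b cn +.
The two rarest classes, + cn vg and b + +, are the double crossovers. Comparing them with the parentals, only the cn allele has switched, so cn is the middle locus and the order is b – cn – vg.

cn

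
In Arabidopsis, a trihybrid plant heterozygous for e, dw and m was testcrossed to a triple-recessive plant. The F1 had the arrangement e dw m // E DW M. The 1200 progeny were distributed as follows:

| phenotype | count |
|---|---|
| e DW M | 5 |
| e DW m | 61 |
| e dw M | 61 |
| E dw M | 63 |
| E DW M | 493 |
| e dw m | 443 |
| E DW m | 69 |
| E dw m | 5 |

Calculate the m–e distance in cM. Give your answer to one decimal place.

The two rarest classes, E dw m and e DW M, are the double crossovers. Comparing them with the parentals, only the e allele has switched, so e is the middle locus and the order is dw – e – m.
Crossovers in the e–m interval produce the single-crossover classes e dw M and E DW m (61 + 69 = 130) plus the double crossovers (10).
RF(e–m) = (130 + 10) / 1200 = 140/1200 = 0.1167 → 11.7 cM.

11.7 cM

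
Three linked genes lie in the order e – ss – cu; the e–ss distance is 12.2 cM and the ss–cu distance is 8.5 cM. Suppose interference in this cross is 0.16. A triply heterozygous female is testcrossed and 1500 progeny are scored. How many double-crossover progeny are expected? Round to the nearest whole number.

Map distances give recombination frequencies of 0.122 and 0.085 for the two intervals.
With interference 0.16 (so coincidence = 0.84), expected double-crossover frequency = 0.122 × 0.085 × 0.84 = 0.00871.
Expected number = 0.00871 × 1500 = 13.07 ≈ 13.

13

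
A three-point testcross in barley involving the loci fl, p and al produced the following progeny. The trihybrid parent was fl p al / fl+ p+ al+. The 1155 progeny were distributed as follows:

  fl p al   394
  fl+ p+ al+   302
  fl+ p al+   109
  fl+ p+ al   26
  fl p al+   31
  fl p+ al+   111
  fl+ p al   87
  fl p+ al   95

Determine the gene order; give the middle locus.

The two rarest classes, fl p al+ and fl+ p+ al, are the double crossovers. Comparing them with the parentals, only the al allele has switched, so al is the middle locus and the order is fl – al – p.

al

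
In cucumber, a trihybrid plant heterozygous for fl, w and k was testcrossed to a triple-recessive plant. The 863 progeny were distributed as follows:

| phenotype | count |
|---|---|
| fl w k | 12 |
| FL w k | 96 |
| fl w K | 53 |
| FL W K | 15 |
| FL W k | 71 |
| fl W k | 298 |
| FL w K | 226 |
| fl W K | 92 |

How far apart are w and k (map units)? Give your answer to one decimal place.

The two most frequent reciprocal classes, fl W k and FL w K, are the parental types, so the F1 was fl W k / FL w K.
The two rarest classes, fl w k and FL W K, are the double crossovers. Comparing them with the parentals, only the w allele has switched, so w is the middle locus and the order is fl – w – k.
Crossovers in the w–k interval produce the single-crossover classes fl W K and FL w k (92 + 96 = 188) plus the double crossovers (27).
RF(w–k) = (188 + 27) / 863 = 215/863 = 0.2491 → 24.9 map units.

24.9 map units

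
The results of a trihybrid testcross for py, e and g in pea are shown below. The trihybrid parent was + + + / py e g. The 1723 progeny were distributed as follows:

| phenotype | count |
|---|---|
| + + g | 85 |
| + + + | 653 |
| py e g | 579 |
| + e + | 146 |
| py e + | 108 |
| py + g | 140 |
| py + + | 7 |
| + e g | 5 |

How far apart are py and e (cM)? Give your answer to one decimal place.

17.3 cM

The two rarest classes, py + + and + e g, are the double crossovers. Comparing them with the parentals, only the py allele has switched, so py is the middle locus and the order is g – py – e.
Crossovers in the py–e interval produce the single-crossover classes + e + and py + g (146 + 140 = 286) plus the double crossovers (12).
RF(py–e) = (286 + 12) / 1723 = 298/1723 = 0.1730 → 17.3 cM.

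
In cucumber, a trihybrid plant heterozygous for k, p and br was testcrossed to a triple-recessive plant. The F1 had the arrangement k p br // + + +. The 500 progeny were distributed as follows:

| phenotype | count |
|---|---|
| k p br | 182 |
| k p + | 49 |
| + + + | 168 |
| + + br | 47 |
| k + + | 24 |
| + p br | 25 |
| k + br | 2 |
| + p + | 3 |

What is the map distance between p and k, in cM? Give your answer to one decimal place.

10.8 cM

The two rarest classes, k + br and + p +, are the double crossovers. Comparing them with the parentals, only the p allele has switched, so p is the middle locus and the order is br – p – k.
Crossovers in the p–k interval produce the single-crossover classes + p br and k + + (25 + 24 = 49) plus the double crossovers (5).
RF(p–k) = (49 + 5) / 500 = 54/500 = 0.1080 → 10.8 cM.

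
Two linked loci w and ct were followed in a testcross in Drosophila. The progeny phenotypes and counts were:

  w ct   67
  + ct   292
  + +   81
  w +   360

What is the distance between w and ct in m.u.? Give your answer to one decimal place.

The two most frequent classes, + ct (292) and w + (360), are the parental types, so the F1 was + ct / w +.
The recombinant classes are + + and w ct: 81 + 67 = 148.
Recombination frequency = 148/800 = 0.1850 ≈ 18.5%, i.e. 18.5 m.u.

18.5 m.u.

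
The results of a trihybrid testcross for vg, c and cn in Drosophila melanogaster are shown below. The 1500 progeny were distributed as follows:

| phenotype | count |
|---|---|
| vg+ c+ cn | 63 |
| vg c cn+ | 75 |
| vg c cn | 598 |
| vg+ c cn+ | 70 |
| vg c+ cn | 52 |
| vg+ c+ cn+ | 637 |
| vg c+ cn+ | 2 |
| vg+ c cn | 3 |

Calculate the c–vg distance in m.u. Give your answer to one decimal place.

The two most frequent reciprocal classes, vg+ c+ cn+ and vg c cn, are the parental types, so the F1 was vg+ c+ cn+ / vg c cn.
The two rarest classes, vg c+ cn+ and vg+ c cn, are the double crossovers. Comparing them with the parentals, only the vg allele has switched, so vg is the middle locus and the order is cn – vg – c.
Crossovers in the vg–c interval produce the single-crossover classes vg+ c cn+ and vg c+ cn (70 + 52 = 122) plus the double crossovers (5).
RF(vg–c) = (122 + 5) / 1500 = 127/1500 = 0.0847 → 8.5 m.u.

8.5 m.u.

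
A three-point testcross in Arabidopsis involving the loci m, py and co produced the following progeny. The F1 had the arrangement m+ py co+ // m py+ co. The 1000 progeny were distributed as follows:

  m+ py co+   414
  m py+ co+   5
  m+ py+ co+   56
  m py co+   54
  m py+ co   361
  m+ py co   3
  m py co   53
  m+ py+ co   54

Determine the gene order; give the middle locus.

The two rarest classes, m+ py co and m py+ co+, are the double crossovers. Comparing them with the parentals, only the co allele has switched, so co is the middle locus and the order is m – co – py.

co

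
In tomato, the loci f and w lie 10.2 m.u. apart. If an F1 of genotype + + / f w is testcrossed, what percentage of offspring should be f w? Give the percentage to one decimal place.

A map distance of 10.2 m.u. corresponds to a recombination frequency of 0.102.
The F1 is + + / f w, so f w is a parental gamete class with expected frequency (1 − r)/2 = 0.898/2 = 0.4490.
That is 0.4490 = 44.9% of the progeny.

44.9%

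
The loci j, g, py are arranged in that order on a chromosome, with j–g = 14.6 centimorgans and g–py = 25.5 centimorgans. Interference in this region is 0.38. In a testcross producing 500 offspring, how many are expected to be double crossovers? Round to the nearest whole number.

12

Map distances give recombination frequencies of 0.146 and 0.255 for the two intervals.
With interference 0.38 (so coincidence = 0.62), expected double-crossover frequency = 0.146 × 0.255 × 0.62 = 0.02308.
Expected number = 0.02308 × 500 = 11.54 ≈ 12.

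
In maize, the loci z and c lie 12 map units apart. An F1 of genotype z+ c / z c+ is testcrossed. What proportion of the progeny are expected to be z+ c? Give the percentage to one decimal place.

44.0%

A map distance of 12 map units corresponds to a recombination frequency of 0.120.
The F1 is z+ c / z c+, so z+ c is a parental gamete class with expected frequency (1 − r)/2 = 0.880/2 = 0.4400.
That is 0.4400 = 44.0% of the progeny.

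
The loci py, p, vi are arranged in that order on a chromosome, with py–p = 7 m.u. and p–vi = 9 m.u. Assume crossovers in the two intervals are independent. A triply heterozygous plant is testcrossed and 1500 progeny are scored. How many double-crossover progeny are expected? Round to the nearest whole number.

9

Map distances give recombination frequencies of 0.070 and 0.090 for the two intervals.
With no interference, expected double-crossover frequency = 0.070 × 0.090 = 0.00630.
Expected number = 0.00630 × 1500 = 9.45 ≈ 9.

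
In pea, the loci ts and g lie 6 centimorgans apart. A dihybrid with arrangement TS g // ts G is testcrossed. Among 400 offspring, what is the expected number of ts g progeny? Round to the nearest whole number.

A map distance of 6 centimorgans corresponds to a recombination frequency of 0.060.
The F1 is TS g / ts G, so ts g is a recombinant gamete class with expected frequency r/2 = 0.060/2 = 0.0300.
Expected number = 0.0300 × 400 = 12.00 ≈ 12.

12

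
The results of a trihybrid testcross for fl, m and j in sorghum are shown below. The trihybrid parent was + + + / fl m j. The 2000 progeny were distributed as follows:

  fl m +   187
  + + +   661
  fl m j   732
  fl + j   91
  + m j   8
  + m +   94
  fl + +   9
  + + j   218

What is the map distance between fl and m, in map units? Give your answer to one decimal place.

10.1 map units

The two rarest classes, fl + + and + m j, are the double crossovers. Comparing them with the parentals, only the fl allele has switched, so fl is the middle locus and the order is m – fl – j.
Crossovers in the m–fl interval produce the single-crossover classes + m + and fl + j (94 + 91 = 185) plus the double crossovers (17).
RF(m–fl) = (185 + 17) / 2000 = 202/2000 = 0.1010 → 10.1 map units.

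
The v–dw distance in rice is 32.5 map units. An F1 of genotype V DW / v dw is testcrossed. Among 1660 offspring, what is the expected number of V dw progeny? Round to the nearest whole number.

270

A map distance of 32.5 map units corresponds to a recombination frequency of 0.325.
The F1 is V DW / v dw, so V dw is a recombinant gamete class with expected frequency r/2 = 0.325/2 = 0.1625.
Expected number = 0.1625 × 1660 = 269.75 ≈ 270.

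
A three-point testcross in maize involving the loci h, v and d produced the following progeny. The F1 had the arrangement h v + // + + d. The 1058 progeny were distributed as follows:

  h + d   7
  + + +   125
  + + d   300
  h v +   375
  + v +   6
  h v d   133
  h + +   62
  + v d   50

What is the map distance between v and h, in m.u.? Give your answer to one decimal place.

11.8 m.u.

The two rarest classes, + v + and h + d, are the double crossovers. Comparing them with the parentals, only the h allele has switched, so h is the middle locus and the order is v – h – d.
Crossovers in the v–h interval produce the single-crossover classes h + + and + v d (62 + 50 = 112) plus the double crossovers (13).
RF(v–h) = (112 + 13) / 1058 = 125/1058 = 0.1181 → 11.8 m.u.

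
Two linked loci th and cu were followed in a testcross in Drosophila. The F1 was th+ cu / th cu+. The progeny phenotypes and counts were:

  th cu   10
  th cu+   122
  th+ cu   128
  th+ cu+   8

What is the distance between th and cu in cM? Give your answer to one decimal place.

The recombinant classes are th+ cu+ and th cu: 8 + 10 = 18.
Recombination frequency = 18/268 = 0.0672 ≈ 6.7%, i.e. 6.7 cM.

6.7 cM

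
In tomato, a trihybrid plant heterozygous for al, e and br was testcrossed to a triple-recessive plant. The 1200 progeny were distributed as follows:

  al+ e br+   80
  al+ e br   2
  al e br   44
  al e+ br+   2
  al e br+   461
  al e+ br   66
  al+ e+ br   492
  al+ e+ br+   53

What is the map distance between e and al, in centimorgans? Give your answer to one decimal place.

The two most frequent reciprocal classes, al e br+ and al+ e+ br, are the parental types, so the F1 was al e br+ / al+ e+ br.
The two rarest classes, al e+ br+ and al+ e br, are the double crossovers. Comparing them with the parentals, only the e allele has switched, so e is the middle locus and the order is br – e – al.
Crossovers in the e–al interval produce the single-crossover classes al+ e br+ and al e+ br (80 + 66 = 146) plus the double crossovers (4).
RF(e–al) = (146 + 4) / 1200 = 150/1200 = 0.1250 → 12.5 centimorgans.

12.5 centimorgans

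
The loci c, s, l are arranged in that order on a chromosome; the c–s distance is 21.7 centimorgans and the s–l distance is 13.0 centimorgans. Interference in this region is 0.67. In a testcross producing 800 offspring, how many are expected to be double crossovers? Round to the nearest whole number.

7

Map distances give recombination frequencies of 0.217 and 0.130 for the two intervals.
With interference 0.67 (so coincidence = 0.33), expected double-crossover frequency = 0.217 × 0.130 × 0.33 = 0.00931.
Expected number = 0.00931 × 800 = 7.45 ≈ 7.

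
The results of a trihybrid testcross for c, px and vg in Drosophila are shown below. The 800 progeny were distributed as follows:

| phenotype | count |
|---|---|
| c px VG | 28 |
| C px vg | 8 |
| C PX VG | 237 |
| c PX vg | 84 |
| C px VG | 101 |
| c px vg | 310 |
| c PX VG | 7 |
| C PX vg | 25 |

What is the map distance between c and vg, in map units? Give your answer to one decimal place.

The two most frequent reciprocal classes, C PX VG and c px vg, are the parental types, so the F1 was C PX VG / c px vg.
The two rarest classes, c PX VG and C px vg, are the double crossovers. Comparing them with the parentals, only the c allele has switched, so c is the middle locus and the order is px – c – vg.
Crossovers in the c–vg interval produce the single-crossover classes C PX vg and c px VG (25 + 28 = 53) plus the double crossovers (15).
RF(c–vg) = (53 + 15) / 800 = 68/800 = 0.0850 → 8.5 map units.

8.5 map units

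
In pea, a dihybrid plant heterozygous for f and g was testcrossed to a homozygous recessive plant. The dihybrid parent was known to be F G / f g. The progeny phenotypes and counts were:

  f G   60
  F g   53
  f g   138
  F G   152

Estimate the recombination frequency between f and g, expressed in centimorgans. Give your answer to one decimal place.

28.0 centimorgans

The recombinant classes are F g and f G: 53 + 60 = 113.
Recombination frequency = 113/403 = 0.2804 ≈ 28.0%, i.e. 28.0 centimorgans.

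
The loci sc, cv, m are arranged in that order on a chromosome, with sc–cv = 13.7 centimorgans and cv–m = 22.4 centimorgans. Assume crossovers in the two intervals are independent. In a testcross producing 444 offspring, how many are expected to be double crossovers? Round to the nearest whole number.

14

Map distances give recombination frequencies of 0.137 and 0.224 for the two intervals.
With no interference, expected double-crossover frequency = 0.137 × 0.224 = 0.03069.
Expected number = 0.03069 × 444 = 13.63 ≈ 14.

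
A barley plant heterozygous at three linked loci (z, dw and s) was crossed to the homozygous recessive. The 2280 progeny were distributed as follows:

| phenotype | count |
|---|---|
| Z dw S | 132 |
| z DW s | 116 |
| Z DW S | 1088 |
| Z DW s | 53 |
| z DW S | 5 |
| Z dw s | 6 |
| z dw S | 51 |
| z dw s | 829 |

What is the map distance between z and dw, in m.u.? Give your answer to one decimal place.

The two most frequent reciprocal classes, z dw s and Z DW S, are the parental types, so the F1 was z dw s / Z DW S.
The two rarest classes, Z dw s and z DW S, are the double crossovers. Comparing them with the parentals, only the z allele has switched, so z is the middle locus and the order is dw – z – s.
Crossovers in the dw–z interval produce the single-crossover classes z DW s and Z dw S (116 + 132 = 248) plus the double crossovers (11).
RF(dw–z) = (248 + 11) / 2280 = 259/2280 = 0.1136 → 11.4 m.u.

11.4 m.u.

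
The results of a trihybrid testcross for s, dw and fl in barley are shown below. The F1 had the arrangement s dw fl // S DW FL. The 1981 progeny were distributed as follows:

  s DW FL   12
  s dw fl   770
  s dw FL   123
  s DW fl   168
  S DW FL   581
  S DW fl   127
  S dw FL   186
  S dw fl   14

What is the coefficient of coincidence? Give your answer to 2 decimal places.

The two rarest classes, S dw fl and s DW FL, are the double crossovers. Comparing them with the parentals, only the s allele has switched, so s is the middle locus and the order is dw – s – fl.
dw–s: (354 + 26)/1981 = 0.1918; s–fl: (250 + 26)/1981 = 0.1393.
Expected DCO frequency = 0.1918 × 0.1393 ≈ 0.02672; observed = 26/1981 ≈ 0.01312.
Coefficient of coincidence = 0.01312/0.02672 ≈ 0.49.

0.49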